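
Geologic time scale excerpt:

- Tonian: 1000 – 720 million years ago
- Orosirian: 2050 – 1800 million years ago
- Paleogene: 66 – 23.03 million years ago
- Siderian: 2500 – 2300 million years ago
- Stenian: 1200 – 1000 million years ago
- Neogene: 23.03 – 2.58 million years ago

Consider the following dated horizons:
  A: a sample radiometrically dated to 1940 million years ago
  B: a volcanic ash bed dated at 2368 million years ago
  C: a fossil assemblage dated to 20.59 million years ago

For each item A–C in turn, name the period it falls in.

A: 1940 Ma lies in 2050–1800 Ma, so Orosirian.
B: 2368 Ma lies in 2500–2300 Ma, so Siderian.
C: 20.59 Ma lies in 23.03–2.58 Ma, so Neogene.

A — Orosirian; B — Siderian; C — Neogene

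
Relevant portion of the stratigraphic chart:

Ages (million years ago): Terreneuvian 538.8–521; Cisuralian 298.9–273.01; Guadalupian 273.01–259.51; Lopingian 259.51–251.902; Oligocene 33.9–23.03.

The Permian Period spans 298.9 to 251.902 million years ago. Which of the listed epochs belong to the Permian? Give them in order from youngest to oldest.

Lopingian, Guadalupian, Cisuralian

Epochs with both bounds inside 298.9–251.902 Ma: Lopingian (259.51–251.902), Guadalupian (273.01–259.51), Cisuralian (298.9–273.01).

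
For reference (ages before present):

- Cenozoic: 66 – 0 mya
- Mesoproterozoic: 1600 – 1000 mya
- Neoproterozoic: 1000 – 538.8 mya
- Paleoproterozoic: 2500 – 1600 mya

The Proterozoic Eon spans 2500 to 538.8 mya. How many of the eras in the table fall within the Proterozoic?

3

Eras inside 2500–538.8 Ma: Paleoproterozoic, Mesoproterozoic, Neoproterozoic — 3 in total.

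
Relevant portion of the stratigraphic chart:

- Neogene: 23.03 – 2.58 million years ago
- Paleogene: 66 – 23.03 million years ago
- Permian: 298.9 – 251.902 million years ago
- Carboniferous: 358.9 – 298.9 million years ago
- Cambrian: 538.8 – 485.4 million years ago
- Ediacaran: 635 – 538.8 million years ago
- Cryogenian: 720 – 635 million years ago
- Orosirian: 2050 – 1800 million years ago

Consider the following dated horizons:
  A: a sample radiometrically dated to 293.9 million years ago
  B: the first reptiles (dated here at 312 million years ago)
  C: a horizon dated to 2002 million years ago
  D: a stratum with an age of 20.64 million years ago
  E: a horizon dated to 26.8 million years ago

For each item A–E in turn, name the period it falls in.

Match each age against the start–end ranges in the excerpt: A = 293.9 Ma → Permian (298.9–251.902); B = 312 Ma → Carboniferous (358.9–298.9); C = 2002 Ma → Orosirian (2050–1800); D = 20.64 Ma → Neogene (23.03–2.58); E = 26.8 Ma → Paleogene (66–23.03).

A — Permian; B — Carboniferous; C — Orosirian; D — Neogene; E — Paleogene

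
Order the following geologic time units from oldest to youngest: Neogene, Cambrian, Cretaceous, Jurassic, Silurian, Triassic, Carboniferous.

Group by era (each group listed oldest first) — Paleozoic: Cambrian, Silurian, Carboniferous; Mesozoic: Triassic, Jurassic, Cretaceous; Cenozoic: Neogene. The eras run Paleozoic → Mesozoic → Cenozoic. Concatenating the groups in that era order gives oldest to youngest directly.

Cambrian, then Silurian, then Carboniferous, then Triassic, then Jurassic, then Cretaceous, then Neogene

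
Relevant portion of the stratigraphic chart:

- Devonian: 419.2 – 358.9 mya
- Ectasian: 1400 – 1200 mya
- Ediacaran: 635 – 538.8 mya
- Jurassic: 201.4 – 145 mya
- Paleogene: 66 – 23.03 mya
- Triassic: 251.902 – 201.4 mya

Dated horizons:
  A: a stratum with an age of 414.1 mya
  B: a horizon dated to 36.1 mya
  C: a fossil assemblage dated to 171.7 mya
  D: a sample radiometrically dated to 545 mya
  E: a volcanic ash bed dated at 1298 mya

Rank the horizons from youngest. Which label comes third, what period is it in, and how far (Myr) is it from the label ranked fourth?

Smaller Ma means younger, so youngest first: B 36.1 < C 171.7 < A 414.1 < D 545 < E 1298.
Counting 3 along gives A (414.1 Ma); the excerpt puts that inside the Devonian, 419.2–358.9 Ma.
Next in line is D (545 Ma), and 545 − 414.1 = 130.9 Myr.

A, in the Devonian; 130.9 million years to D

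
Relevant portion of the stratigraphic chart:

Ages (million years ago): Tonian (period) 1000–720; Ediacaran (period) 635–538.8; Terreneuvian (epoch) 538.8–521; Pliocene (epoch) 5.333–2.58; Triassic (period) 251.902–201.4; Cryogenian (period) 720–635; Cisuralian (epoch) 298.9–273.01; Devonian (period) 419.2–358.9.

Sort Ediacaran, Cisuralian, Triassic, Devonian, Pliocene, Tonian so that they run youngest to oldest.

The oldest of these is Tonian (starts 1000 Ma) and the youngest is Pliocene (ends 2.58 Ma).
In between, by decreasing start age: Ediacaran (635), Devonian (419.2), Cisuralian (298.9), Triassic (251.902).
Listing youngest first means reversing that sequence.

Pliocene → Triassic → Cisuralian → Devonian → Ediacaran → Tonian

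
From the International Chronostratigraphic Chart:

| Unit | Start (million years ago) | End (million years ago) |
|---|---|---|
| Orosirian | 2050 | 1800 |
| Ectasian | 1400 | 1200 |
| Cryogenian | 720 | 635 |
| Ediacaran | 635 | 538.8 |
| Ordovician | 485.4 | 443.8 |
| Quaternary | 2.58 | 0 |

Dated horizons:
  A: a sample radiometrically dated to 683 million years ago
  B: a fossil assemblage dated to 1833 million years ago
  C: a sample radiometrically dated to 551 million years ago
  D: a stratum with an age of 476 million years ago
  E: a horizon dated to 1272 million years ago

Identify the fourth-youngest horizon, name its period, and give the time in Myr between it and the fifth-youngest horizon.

E, in the Ectasian; 561 million years to B

Smaller Ma means younger, so youngest first: D 476 < C 551 < A 683 < E 1272 < B 1833.
Counting 4 along gives E (1272 Ma); the excerpt puts that inside the Ectasian, 1400–1200 Ma.
Next in line is B (1833 Ma), and 1833 − 1272 = 561 Myr.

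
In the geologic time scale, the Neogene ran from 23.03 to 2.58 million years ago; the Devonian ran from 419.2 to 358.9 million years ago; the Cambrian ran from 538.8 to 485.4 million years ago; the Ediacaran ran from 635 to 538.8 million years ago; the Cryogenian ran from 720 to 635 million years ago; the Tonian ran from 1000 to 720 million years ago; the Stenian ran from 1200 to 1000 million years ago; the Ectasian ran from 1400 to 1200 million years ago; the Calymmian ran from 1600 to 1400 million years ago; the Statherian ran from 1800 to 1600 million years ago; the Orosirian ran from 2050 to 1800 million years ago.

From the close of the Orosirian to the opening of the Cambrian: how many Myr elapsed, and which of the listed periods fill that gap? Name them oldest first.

End of Orosirian = 1800 Ma; start of Cambrian = 538.8 Ma.
Gap = 1800 − 538.8 = 1261.2 Myr.
Periods wholly inside 1800–538.8 Ma: Statherian (1800–1600), Calymmian (1600–1400), Ectasian (1400–1200), Stenian (1200–1000), Tonian (1000–720), Cryogenian (720–635), Ediacaran (635–538.8).

1261.2 million years; Statherian, Calymmian, Ectasian, Stenian, Tonian, Cryogenian, Ediacaran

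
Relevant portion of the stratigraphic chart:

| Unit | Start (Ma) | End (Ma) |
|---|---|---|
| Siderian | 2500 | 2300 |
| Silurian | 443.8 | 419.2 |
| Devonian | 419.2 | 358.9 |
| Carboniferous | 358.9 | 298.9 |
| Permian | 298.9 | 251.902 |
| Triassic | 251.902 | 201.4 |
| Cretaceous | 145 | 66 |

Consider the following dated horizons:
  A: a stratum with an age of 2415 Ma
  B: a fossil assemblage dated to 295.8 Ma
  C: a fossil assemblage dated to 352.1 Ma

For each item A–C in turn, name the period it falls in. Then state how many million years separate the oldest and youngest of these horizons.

A — Siderian; B — Permian; C — Carboniferous; span 2119.2 million years

Match each age against the start–end ranges in the excerpt: A = 2415 Ma → Siderian (2500–2300); B = 295.8 Ma → Permian (298.9–251.902); C = 352.1 Ma → Carboniferous (358.9–298.9).
The largest age is 2415 Ma and the smallest is 295.8 Ma; their difference is 2119.2 Myr.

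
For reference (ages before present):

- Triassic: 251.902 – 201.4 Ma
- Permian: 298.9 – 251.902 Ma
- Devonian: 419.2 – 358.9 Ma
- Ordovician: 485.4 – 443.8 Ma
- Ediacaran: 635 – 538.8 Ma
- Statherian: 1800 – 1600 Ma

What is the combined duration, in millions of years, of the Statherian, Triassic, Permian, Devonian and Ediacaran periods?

Each duration: Statherian = 200; Triassic = 50.502; Permian = 46.998; Devonian = 60.3; Ediacaran = 96.2.
Sum: 200 + 50.502 + 46.998 + 60.3 + 96.2 = 454 Myr.

454 million years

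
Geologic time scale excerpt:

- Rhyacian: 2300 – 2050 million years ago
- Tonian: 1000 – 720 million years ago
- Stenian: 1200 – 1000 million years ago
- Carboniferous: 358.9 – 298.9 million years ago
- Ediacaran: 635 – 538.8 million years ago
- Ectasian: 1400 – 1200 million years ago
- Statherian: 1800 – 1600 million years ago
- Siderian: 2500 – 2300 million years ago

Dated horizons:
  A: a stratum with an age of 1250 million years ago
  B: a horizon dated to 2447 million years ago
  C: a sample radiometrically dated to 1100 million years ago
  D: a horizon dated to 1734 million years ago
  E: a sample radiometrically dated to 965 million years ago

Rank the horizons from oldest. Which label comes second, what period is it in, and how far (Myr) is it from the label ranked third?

D, in the Statherian; 484 million years to A

Larger Ma means older, so oldest first: B 2447 > D 1734 > A 1250 > C 1100 > E 965.
Counting 2 along gives D (1734 Ma); the excerpt puts that inside the Statherian, 1800–1600 Ma.
Next in line is A (1250 Ma), and 1734 − 1250 = 484 Myr.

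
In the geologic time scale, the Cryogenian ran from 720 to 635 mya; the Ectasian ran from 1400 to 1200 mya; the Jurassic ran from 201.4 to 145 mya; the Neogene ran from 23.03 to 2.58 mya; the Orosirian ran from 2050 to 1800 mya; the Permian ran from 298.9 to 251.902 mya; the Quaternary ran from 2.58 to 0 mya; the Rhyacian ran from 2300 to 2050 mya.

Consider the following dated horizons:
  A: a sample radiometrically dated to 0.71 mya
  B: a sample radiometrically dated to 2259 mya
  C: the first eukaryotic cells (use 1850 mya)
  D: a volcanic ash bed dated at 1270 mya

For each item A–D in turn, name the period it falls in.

Match each age against the start–end ranges in the excerpt: A = 0.71 Ma → Quaternary (2.58–0); B = 2259 Ma → Rhyacian (2300–2050); C = 1850 Ma → Orosirian (2050–1800); D = 1270 Ma → Ectasian (1400–1200).

A — Quaternary; B — Rhyacian; C — Orosirian; D — Ectasian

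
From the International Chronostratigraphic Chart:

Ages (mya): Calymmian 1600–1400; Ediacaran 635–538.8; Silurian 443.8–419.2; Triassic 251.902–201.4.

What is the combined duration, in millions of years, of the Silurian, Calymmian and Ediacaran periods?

320.8 million years

Duration is start − end for each: (443.8 − 419.2) + (1600 − 1400) + (635 − 538.8).
That is 24.6 + 200 + 96.2, which totals 320.8 million years.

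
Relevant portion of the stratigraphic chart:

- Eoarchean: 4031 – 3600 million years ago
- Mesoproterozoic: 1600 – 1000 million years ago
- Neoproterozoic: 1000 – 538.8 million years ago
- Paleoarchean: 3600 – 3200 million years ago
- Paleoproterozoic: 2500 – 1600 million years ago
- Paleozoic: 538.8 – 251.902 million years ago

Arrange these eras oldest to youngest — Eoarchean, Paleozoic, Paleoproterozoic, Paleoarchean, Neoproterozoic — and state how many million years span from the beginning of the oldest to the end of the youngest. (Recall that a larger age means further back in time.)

From the excerpt: Eoarchean 4031–3600; Paleozoic 538.8–251.902; Paleoproterozoic 2500–1600; Paleoarchean 3600–3200; Neoproterozoic 1000–538.8 (Ma).
Larger Ma is earlier, so the oldest is Eoarchean and the youngest is Paleozoic; oldest to youngest: Eoarchean, Paleoarchean, Paleoproterozoic, Neoproterozoic, Paleozoic.
Oldest start 4031 minus youngest end 251.902 gives 3779.098 Myr overall.

Eoarchean, Paleoarchean, Paleoproterozoic, Neoproterozoic, Paleozoic; total span 3779.098 Myr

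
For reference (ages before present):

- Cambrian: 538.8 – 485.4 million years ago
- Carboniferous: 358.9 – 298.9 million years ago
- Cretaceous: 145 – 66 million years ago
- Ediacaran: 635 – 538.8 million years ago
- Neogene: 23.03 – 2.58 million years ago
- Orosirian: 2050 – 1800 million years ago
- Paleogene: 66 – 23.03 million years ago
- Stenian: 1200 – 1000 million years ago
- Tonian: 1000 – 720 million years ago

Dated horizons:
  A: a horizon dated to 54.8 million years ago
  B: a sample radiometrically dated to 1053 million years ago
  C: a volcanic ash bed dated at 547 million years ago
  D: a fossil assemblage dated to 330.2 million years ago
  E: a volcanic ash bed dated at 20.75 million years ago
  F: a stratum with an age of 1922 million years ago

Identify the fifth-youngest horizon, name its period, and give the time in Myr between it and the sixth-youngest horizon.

B, in the Stenian; 869 million years to F

Smaller Ma means younger, so youngest first: E 20.75 < A 54.8 < D 330.2 < C 547 < B 1053 < F 1922.
Counting 5 along gives B (1053 Ma); the excerpt puts that inside the Stenian, 1200–1000 Ma.
Next in line is F (1922 Ma), and 1922 − 1053 = 869 Myr.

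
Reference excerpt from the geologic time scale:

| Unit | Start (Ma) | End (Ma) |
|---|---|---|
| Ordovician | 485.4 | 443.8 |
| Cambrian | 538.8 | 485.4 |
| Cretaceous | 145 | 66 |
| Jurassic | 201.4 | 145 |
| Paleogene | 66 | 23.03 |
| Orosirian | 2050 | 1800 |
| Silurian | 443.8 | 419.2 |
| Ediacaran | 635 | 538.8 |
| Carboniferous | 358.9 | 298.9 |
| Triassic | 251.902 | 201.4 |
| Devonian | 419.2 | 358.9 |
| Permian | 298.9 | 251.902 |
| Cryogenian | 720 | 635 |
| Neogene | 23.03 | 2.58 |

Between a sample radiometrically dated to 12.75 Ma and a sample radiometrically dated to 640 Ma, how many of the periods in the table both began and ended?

The older date is 640 Ma and the younger is 12.75 Ma.
Periods with start < 640 and end > 12.75 Ma: Ediacaran (635–538.8), Cambrian (538.8–485.4), Ordovician (485.4–443.8), Silurian (443.8–419.2), Devonian (419.2–358.9), Carboniferous (358.9–298.9), Permian (298.9–251.902), Triassic (251.902–201.4), Jurassic (201.4–145), Cretaceous (145–66), Paleogene (66–23.03).
That is 11 complete periods.

11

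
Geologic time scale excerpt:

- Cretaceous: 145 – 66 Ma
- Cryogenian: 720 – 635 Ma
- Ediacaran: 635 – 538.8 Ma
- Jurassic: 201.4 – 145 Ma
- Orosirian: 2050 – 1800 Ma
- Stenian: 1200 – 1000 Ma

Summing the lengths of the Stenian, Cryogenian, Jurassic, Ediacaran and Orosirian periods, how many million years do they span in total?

Duration is start − end for each: (1200 − 1000) + (720 − 635) + (201.4 − 145) + (635 − 538.8) + (2050 − 1800).
That is 200 + 85 + 56.4 + 96.2 + 250, which totals 687.6 million years.

687.6 million years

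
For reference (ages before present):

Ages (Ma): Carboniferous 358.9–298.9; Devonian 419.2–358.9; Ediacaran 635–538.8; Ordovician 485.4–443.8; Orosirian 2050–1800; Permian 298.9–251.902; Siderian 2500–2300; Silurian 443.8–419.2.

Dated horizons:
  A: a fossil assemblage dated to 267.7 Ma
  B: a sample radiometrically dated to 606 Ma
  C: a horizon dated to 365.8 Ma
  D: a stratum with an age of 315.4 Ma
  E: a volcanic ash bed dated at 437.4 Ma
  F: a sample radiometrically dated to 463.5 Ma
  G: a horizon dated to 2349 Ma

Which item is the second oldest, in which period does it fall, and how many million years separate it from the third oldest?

Sorted oldest-first by Ma: G (2349), B (606), F (463.5), E (437.4), C (365.8), D (315.4), A (267.7).
The second oldest is B at 606 Ma, which lies in 635–538.8 Ma: the Ediacaran.
The third oldest is F at 463.5 Ma; separation = |606 − 463.5| = 142.5 Myr.

B, in the Ediacaran; 142.5 million years to F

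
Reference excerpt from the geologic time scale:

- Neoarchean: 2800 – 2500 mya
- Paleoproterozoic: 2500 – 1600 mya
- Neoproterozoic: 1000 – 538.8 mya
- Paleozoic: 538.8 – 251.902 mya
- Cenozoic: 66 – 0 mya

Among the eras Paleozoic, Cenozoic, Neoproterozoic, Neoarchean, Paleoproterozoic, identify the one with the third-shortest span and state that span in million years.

Neoarchean, 300 million years

Durations: Paleozoic 286.898; Cenozoic 66; Neoproterozoic 461.2; Neoarchean 300; Paleoproterozoic 900 Myr.
Sorted shortest-first: Cenozoic (66), Paleozoic (286.898), Neoarchean (300), Neoproterozoic (461.2), Paleoproterozoic (900).
The third shortest is Neoarchean at 300 Myr.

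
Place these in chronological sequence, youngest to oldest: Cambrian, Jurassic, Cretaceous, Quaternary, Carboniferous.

Quaternary, Cretaceous, Jurassic, Carboniferous, Cambrian

Era membership (oldest first within each) — Paleozoic: Cambrian, Carboniferous; Mesozoic: Jurassic, Cretaceous; Cenozoic: Quaternary. Paleozoic precedes Mesozoic, which precedes Cenozoic. Concatenating the groups in that era order and then reversing gives youngest to oldest.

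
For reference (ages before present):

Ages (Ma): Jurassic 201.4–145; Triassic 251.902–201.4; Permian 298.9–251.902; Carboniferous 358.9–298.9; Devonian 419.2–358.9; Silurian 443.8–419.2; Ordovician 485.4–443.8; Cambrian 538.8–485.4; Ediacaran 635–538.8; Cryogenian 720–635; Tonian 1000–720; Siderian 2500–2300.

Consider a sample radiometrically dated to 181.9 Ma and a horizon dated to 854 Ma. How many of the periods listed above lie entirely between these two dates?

The older date is 854 Ma and the younger is 181.9 Ma.
Periods with start < 854 and end > 181.9 Ma: Cryogenian (720–635), Ediacaran (635–538.8), Cambrian (538.8–485.4), Ordovician (485.4–443.8), Silurian (443.8–419.2), Devonian (419.2–358.9), Carboniferous (358.9–298.9), Permian (298.9–251.902), Triassic (251.902–201.4).
That is 9 complete periods.

9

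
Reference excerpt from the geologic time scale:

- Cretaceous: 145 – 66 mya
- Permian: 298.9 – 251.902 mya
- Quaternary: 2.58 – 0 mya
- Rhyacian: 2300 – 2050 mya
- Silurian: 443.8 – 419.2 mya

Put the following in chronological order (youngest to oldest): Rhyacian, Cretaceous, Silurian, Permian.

Cretaceous, then Permian, then Silurian, then Rhyacian

The oldest of these is Rhyacian (starts 2300 Ma) and the youngest is Cretaceous (ends 66 Ma).
In between, by decreasing start age: Silurian (443.8), Permian (298.9).
Listing youngest first means reversing that sequence.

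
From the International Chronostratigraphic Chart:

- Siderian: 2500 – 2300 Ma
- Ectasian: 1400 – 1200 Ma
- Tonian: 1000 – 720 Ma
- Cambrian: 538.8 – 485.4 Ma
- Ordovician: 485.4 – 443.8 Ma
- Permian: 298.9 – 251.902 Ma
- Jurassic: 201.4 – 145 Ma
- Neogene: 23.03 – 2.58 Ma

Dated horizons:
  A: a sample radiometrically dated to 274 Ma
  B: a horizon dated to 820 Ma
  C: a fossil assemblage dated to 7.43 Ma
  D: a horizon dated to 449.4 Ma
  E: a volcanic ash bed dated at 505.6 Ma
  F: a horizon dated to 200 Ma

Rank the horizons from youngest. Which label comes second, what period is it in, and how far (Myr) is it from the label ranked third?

F, in the Jurassic; 74 million years to A

Smaller Ma means younger, so youngest first: C 7.43 < F 200 < A 274 < D 449.4 < E 505.6 < B 820.
Counting 2 along gives F (200 Ma); the excerpt puts that inside the Jurassic, 201.4–145 Ma.
Next in line is A (274 Ma), and 274 − 200 = 74 Myr.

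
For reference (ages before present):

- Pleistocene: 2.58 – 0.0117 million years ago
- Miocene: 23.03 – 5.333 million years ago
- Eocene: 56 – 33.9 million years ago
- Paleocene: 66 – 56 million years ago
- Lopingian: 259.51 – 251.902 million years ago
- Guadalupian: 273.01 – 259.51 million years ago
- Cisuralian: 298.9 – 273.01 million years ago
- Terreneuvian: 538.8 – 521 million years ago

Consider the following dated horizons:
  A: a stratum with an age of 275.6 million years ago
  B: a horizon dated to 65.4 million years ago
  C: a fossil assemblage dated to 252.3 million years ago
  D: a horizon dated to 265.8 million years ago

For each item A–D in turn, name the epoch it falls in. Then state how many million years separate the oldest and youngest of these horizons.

Match each age against the start–end ranges in the excerpt: A = 275.6 Ma → Cisuralian (298.9–273.01); B = 65.4 Ma → Paleocene (66–56); C = 252.3 Ma → Lopingian (259.51–251.902); D = 265.8 Ma → Guadalupian (273.01–259.51).
The largest age is 275.6 Ma and the smallest is 65.4 Ma; their difference is 210.2 Myr.

A — Cisuralian; B — Paleocene; C — Lopingian; D — Guadalupian; span 210.2 million years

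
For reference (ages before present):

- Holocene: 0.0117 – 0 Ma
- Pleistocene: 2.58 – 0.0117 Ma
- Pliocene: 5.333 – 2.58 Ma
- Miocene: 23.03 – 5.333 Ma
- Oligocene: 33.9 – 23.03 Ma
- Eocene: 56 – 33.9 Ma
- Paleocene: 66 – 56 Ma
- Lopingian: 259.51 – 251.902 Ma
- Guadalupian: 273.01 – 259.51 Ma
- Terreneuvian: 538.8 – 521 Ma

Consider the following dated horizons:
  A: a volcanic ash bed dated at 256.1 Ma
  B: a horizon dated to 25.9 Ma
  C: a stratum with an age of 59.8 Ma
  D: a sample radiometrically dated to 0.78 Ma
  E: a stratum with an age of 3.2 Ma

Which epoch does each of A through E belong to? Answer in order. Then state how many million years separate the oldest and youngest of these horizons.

A: 256.1 Ma lies in 259.51–251.902 Ma, so Lopingian.
B: 25.9 Ma lies in 33.9–23.03 Ma, so Oligocene.
C: 59.8 Ma lies in 66–56 Ma, so Paleocene.
D: 0.78 Ma lies in 2.58–0.0117 Ma, so Pleistocene.
E: 3.2 Ma lies in 5.333–2.58 Ma, so Pliocene.
Oldest = 256.1 Ma, youngest = 0.78 Ma → span 255.32 Myr.

A — Lopingian; B — Oligocene; C — Paleocene; D — Pleistocene; E — Pliocene; span 255.32 million years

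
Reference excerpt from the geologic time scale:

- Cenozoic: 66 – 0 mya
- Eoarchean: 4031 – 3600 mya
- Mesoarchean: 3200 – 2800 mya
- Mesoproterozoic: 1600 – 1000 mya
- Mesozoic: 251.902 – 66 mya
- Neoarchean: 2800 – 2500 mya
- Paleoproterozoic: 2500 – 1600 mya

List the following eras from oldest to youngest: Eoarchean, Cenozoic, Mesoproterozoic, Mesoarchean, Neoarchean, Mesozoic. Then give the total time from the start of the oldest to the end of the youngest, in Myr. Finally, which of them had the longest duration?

From the excerpt: Eoarchean 4031–3600; Cenozoic 66–0; Mesoproterozoic 1600–1000; Mesoarchean 3200–2800; Neoarchean 2800–2500; Mesozoic 251.902–66 (Ma).
Larger Ma is earlier, so the oldest is Eoarchean and the youngest is Cenozoic; oldest to youngest: Eoarchean, Mesoarchean, Neoarchean, Mesoproterozoic, Mesozoic, Cenozoic.
Oldest start 4031 minus youngest end 0 gives 4031 Myr overall.
Individual lengths (start − end): Mesoarchean 400; Cenozoic 66; Eoarchean 431; Mesozoic 185.902; Neoarchean 300; Mesoproterozoic 600. The largest is Mesoproterozoic at 600 Myr.

Eoarchean → Mesoarchean → Neoarchean → Mesoproterozoic → Mesozoic → Cenozoic; total span 4031 Myr; longest is Mesoproterozoic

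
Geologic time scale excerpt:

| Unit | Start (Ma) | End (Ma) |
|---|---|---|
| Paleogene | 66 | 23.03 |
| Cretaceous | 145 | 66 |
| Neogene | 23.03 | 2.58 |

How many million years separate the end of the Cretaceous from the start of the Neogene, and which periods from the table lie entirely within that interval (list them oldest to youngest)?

42.97 million years; Paleogene

The Cretaceous closes at 66 Ma and the Neogene opens at 23.03 Ma, so the interval is 66 − 23.03 = 42.97 Myr.
A period fits inside if it starts at or after 66 Ma and ends at or before 23.03 Ma; oldest first that gives Paleogene.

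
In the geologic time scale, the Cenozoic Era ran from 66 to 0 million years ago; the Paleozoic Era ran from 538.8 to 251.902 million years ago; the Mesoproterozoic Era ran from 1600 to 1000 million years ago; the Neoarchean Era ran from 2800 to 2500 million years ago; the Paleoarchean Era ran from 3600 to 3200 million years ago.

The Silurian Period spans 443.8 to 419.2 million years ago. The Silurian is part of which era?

The Silurian (443.8–419.2 Ma) lies entirely within 538.8–251.902 Ma, the Paleozoic Era.

Paleozoic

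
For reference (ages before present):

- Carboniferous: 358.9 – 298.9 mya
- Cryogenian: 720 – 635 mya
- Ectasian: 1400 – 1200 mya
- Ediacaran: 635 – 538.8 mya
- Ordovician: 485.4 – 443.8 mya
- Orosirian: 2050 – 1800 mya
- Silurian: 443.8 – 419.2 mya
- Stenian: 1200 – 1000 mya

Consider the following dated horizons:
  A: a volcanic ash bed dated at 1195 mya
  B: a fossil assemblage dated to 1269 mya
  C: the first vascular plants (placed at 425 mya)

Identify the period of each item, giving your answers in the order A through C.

A: 1195 Ma lies in 1200–1000 Ma, so Stenian.
B: 1269 Ma lies in 1400–1200 Ma, so Ectasian.
C: 425 Ma lies in 443.8–419.2 Ma, so Silurian.

A — Stenian; B — Ectasian; C — Silurian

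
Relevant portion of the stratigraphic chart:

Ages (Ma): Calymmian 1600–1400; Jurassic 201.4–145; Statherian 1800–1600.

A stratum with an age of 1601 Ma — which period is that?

Statherian

1601 Ma lies between 1800 and 1600 Ma, so it falls in the Statherian.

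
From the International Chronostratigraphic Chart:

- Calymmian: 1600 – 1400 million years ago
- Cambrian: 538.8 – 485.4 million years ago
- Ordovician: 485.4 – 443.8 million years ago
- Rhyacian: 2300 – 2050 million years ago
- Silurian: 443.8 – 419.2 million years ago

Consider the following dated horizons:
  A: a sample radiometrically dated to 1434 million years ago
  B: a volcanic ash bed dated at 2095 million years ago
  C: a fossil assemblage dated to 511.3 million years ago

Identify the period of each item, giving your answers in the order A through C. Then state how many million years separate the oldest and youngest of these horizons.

A — Calymmian; B — Rhyacian; C — Cambrian; span 1583.7 million years

A: 1434 Ma lies in 1600–1400 Ma, so Calymmian.
B: 2095 Ma lies in 2300–2050 Ma, so Rhyacian.
C: 511.3 Ma lies in 538.8–485.4 Ma, so Cambrian.
Oldest = 2095 Ma, youngest = 511.3 Ma → span 1583.7 Myr.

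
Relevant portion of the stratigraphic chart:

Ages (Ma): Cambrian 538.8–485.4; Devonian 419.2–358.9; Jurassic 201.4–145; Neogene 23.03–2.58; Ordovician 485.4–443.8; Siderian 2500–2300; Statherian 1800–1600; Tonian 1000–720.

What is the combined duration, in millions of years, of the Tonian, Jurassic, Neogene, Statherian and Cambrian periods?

Duration is start − end for each: (1000 − 720) + (201.4 − 145) + (23.03 − 2.58) + (1800 − 1600) + (538.8 − 485.4).
That is 280 + 56.4 + 20.45 + 200 + 53.4, which totals 610.25 million years.

610.25 million years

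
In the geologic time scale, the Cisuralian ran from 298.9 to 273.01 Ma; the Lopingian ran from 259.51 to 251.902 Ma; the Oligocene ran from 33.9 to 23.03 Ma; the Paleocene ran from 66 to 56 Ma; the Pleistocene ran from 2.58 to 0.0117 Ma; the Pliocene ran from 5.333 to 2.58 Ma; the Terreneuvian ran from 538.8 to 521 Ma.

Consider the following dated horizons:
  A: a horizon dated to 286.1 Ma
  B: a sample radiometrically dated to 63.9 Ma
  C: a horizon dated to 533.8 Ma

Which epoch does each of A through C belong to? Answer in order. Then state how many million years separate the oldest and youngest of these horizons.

A — Cisuralian; B — Paleocene; C — Terreneuvian; span 469.9 million years

Match each age against the start–end ranges in the excerpt: A = 286.1 Ma → Cisuralian (298.9–273.01); B = 63.9 Ma → Paleocene (66–56); C = 533.8 Ma → Terreneuvian (538.8–521).
The largest age is 533.8 Ma and the smallest is 63.9 Ma; their difference is 469.9 Myr.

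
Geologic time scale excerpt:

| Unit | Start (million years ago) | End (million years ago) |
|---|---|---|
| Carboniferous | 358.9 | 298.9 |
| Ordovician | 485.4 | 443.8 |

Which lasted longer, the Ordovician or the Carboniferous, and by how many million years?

Ordovician: 485.4 − 443.8 = 41.6 Myr.
Carboniferous: 358.9 − 298.9 = 60 Myr.
Difference: 60 − 41.6 = 18.4 Myr, so the Carboniferous was longer.

Carboniferous, by 18.4 million years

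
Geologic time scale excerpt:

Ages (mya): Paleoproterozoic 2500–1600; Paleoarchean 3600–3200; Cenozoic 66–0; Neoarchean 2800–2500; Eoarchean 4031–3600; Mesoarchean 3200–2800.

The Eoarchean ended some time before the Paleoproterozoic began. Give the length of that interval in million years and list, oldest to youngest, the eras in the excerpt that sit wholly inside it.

1100 million years; Paleoarchean, Mesoarchean, Neoarchean

End of Eoarchean = 3600 Ma; start of Paleoproterozoic = 2500 Ma.
Gap = 3600 − 2500 = 1100 Myr.
Eras wholly inside 3600–2500 Ma: Paleoarchean (3600–3200), Mesoarchean (3200–2800), Neoarchean (2800–2500).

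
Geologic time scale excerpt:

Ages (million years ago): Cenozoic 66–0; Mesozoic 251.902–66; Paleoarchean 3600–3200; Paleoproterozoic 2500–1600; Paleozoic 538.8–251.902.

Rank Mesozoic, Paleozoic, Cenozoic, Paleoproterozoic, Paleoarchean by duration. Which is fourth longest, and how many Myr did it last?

Start − end for each: Mesozoic 251.902 − 66 = 185.902; Paleozoic 538.8 − 251.902 = 286.898; Cenozoic 66 − 0 = 66; Paleoproterozoic 2500 − 1600 = 900; Paleoarchean 3600 − 3200 = 400.
Ranking these from longest: Paleoproterozoic > Paleoarchean > Paleozoic > Mesozoic > Cenozoic.
Position 4 in that ranking is Mesozoic, which lasted 185.902 Myr.

Mesozoic, 185.902 million years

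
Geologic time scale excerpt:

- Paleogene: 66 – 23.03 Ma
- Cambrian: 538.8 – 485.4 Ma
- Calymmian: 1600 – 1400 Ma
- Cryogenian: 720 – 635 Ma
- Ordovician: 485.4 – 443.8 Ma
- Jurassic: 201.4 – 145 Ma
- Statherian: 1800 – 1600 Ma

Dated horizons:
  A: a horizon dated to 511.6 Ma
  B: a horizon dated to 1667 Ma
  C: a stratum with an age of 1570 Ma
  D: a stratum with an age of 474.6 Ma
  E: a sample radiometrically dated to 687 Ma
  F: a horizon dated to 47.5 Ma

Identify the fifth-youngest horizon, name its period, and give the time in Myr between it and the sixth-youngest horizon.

C, in the Calymmian; 97 million years to B

Sorted youngest-first by Ma: F (47.5), D (474.6), A (511.6), E (687), C (1570), B (1667).
The fifth youngest is C at 1570 Ma, which lies in 1600–1400 Ma: the Calymmian.
The sixth youngest is B at 1667 Ma; separation = |1570 − 1667| = 97 Myr.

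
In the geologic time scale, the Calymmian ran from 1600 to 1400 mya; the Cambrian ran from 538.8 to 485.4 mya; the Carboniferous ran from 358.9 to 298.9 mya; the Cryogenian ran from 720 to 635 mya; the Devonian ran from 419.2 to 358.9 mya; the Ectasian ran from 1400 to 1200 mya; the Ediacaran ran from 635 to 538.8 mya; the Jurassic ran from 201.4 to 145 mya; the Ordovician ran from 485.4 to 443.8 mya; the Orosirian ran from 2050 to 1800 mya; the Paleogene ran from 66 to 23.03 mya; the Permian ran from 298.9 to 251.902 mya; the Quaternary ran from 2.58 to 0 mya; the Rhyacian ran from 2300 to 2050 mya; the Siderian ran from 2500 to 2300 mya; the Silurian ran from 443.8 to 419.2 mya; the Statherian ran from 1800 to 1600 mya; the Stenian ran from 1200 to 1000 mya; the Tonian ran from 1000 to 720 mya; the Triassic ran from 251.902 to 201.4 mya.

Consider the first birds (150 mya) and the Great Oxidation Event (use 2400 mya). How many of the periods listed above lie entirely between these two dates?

2400 Ma sits inside the Siderian (2500–2300) and 150 Ma inside the Jurassic (201.4–145); neither of those is wholly between the two dates.
The listed periods lying completely between them are Rhyacian, Orosirian, Statherian, Calymmian, Ectasian, Stenian, Tonian, Cryogenian, Ediacaran, Cambrian, Ordovician, Silurian, Devonian, Carboniferous, Permian, Triassic — 16 in all.

16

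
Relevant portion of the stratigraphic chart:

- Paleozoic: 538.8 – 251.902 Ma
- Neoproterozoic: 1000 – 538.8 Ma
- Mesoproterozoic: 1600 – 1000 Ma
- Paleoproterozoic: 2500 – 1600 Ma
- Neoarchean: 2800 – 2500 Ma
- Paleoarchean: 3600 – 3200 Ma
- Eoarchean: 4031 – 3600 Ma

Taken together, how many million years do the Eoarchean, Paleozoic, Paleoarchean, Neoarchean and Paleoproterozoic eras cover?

Duration is start − end for each: (4031 − 3600) + (538.8 − 251.902) + (3600 − 3200) + (2800 − 2500) + (2500 − 1600).
That is 431 + 286.898 + 400 + 300 + 900, which totals 2317.898 million years.

2317.898 million years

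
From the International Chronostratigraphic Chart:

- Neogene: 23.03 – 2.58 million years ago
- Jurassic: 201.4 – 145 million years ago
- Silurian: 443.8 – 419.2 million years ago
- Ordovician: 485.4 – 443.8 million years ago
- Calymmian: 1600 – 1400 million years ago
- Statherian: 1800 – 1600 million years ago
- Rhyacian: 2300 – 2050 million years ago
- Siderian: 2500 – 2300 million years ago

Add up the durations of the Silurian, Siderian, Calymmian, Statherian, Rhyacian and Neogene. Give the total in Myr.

895.05 million years

Duration is start − end for each: (443.8 − 419.2) + (2500 − 2300) + (1600 − 1400) + (1800 − 1600) + (2300 − 2050) + (23.03 − 2.58).
That is 24.6 + 200 + 200 + 200 + 250 + 20.45, which totals 895.05 million years.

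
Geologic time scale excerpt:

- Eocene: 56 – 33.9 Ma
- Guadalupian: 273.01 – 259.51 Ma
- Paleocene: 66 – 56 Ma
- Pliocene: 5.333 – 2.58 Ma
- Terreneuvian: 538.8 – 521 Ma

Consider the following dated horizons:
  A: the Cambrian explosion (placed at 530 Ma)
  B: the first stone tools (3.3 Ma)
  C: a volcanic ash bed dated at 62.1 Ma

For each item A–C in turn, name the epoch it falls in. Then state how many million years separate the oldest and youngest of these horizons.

A: 530 Ma lies in 538.8–521 Ma, so Terreneuvian.
B: 3.3 Ma lies in 5.333–2.58 Ma, so Pliocene.
C: 62.1 Ma lies in 66–56 Ma, so Paleocene.
Oldest = 530 Ma, youngest = 3.3 Ma → span 526.7 Myr.

A — Terreneuvian; B — Pliocene; C — Paleocene; span 526.7 million years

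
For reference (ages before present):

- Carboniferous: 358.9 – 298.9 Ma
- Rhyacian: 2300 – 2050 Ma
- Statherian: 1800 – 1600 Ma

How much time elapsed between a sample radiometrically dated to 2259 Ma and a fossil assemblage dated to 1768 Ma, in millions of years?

491 million years

2259 − 1768 = 491 million years.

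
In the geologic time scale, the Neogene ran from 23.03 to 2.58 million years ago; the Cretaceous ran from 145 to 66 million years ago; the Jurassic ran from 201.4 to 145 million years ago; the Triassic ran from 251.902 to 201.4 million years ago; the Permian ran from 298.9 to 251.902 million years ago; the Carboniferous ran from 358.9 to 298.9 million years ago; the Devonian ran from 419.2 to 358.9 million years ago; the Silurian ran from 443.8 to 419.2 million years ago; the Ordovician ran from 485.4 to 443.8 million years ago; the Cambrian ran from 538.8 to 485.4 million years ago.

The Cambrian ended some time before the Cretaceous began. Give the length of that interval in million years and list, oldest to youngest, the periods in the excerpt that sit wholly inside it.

End of Cambrian = 485.4 Ma; start of Cretaceous = 145 Ma.
Gap = 485.4 − 145 = 340.4 Myr.
Periods wholly inside 485.4–145 Ma: Ordovician (485.4–443.8), Silurian (443.8–419.2), Devonian (419.2–358.9), Carboniferous (358.9–298.9), Permian (298.9–251.902), Triassic (251.902–201.4), Jurassic (201.4–145).

340.4 million years; Ordovician, Silurian, Devonian, Carboniferous, Permian, Triassic, Jurassic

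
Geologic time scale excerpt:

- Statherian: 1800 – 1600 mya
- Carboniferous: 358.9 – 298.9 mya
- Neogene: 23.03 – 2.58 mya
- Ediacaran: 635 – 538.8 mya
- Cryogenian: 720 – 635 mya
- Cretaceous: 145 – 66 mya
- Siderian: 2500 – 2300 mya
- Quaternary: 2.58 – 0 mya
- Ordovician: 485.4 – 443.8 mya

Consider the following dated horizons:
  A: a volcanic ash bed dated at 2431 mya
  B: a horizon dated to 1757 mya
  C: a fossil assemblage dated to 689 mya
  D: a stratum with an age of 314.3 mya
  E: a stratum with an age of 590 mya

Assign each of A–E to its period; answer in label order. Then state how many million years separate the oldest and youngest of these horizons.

A: 2431 Ma lies in 2500–2300 Ma, so Siderian.
B: 1757 Ma lies in 1800–1600 Ma, so Statherian.
C: 689 Ma lies in 720–635 Ma, so Cryogenian.
D: 314.3 Ma lies in 358.9–298.9 Ma, so Carboniferous.
E: 590 Ma lies in 635–538.8 Ma, so Ediacaran.
Oldest = 2431 Ma, youngest = 314.3 Ma → span 2116.7 Myr.

A — Siderian; B — Statherian; C — Cryogenian; D — Carboniferous; E — Ediacaran; span 2116.7 million years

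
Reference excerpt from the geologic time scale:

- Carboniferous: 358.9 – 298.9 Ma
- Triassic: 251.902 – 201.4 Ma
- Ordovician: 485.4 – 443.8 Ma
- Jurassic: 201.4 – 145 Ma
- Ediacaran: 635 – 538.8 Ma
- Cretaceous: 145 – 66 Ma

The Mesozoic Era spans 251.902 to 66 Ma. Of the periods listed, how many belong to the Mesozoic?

3

Periods inside 251.902–66 Ma: Triassic, Jurassic, Cretaceous — 3 in total.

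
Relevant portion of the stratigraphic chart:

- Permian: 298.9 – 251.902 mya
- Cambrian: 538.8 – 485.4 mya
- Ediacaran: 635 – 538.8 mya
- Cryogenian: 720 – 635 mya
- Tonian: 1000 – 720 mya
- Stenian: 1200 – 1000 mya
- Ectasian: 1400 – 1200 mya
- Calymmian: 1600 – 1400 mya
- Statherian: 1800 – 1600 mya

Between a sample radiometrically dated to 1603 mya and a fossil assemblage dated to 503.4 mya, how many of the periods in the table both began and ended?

6

1603 Ma sits inside the Statherian (1800–1600) and 503.4 Ma inside the Cambrian (538.8–485.4); neither of those is wholly between the two dates.
The listed periods lying completely between them are Calymmian, Ectasian, Stenian, Tonian, Cryogenian, Ediacaran — 6 in all.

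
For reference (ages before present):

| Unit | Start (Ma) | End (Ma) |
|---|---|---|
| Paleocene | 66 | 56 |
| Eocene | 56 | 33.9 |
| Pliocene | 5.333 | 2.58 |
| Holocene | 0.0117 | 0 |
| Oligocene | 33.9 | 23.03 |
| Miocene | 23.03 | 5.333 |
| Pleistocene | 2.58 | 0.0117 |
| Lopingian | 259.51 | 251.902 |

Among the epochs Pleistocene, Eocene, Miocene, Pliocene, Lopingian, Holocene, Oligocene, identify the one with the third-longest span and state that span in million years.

Oligocene, 10.87 million years

Durations: Pleistocene 2.5683; Eocene 22.1; Miocene 17.697; Pliocene 2.753; Lopingian 7.608; Holocene 0.0117; Oligocene 10.87 Myr.
Sorted longest-first: Eocene (22.1), Miocene (17.697), Oligocene (10.87), Lopingian (7.608), Pliocene (2.753), Pleistocene (2.5683), Holocene (0.0117).
The third longest is Oligocene at 10.87 Myr.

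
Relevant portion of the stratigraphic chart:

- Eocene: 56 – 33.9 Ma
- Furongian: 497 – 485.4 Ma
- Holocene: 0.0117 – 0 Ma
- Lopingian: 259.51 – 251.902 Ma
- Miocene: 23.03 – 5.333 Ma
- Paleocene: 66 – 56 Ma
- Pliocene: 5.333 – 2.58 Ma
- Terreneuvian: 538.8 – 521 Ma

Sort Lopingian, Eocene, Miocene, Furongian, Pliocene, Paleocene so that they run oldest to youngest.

Furongian, then Lopingian, then Paleocene, then Eocene, then Miocene, then Pliocene

The oldest of these is Furongian (starts 497 Ma) and the youngest is Pliocene (ends 2.58 Ma).
In between, by decreasing start age: Lopingian (259.51), Paleocene (66), Eocene (56), Miocene (23.03).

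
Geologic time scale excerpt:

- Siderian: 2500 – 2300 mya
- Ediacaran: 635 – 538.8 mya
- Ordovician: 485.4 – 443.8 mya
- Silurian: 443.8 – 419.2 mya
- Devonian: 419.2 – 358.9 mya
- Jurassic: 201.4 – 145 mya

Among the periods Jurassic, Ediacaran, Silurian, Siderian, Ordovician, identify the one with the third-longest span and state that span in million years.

Durations: Jurassic 56.4; Ediacaran 96.2; Silurian 24.6; Siderian 200; Ordovician 41.6 Myr.
Sorted longest-first: Siderian (200), Ediacaran (96.2), Jurassic (56.4), Ordovician (41.6), Silurian (24.6).
The third longest is Jurassic at 56.4 Myr.

Jurassic, 56.4 million years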